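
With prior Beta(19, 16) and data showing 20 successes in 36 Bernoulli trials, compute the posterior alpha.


Conjugate update: alpha_posterior = alpha_prior + k
= 19 + 20 = 39

39


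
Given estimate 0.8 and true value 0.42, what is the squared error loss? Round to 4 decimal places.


Squared error = (estimate - true)^2
Difference = 0.38
Loss = 0.38^2 = 0.1444

0.1444


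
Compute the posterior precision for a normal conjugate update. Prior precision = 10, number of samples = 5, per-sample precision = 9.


tau_post = tau_0 + n * tau
= 10 + 5 * 9 = 55

55


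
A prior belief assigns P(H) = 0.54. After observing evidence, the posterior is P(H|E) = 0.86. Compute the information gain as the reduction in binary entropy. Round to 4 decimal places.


H(prior) = -0.54*log2(0.54) - 0.46*log2(0.46)
= 0.9954
H(post) = -0.86*log2(0.86) - 0.14*log2(0.14)
= 0.5842
IG = 0.9954 - 0.5842 = 0.4111

0.4111


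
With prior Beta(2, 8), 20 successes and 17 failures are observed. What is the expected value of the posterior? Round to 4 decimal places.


Posterior = Beta(22, 25)
E[theta] = alpha/(alpha+beta)
= 22/47 = 0.4681

0.4681


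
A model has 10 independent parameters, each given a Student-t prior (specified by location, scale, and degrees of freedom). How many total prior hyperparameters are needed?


Each Student-t prior needs 3 hyperparameters (location, scale, and degrees of freedom).
Total = 3 * 10 = 30

30


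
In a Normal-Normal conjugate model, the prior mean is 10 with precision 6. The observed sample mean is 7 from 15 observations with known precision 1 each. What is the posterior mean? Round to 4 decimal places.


Posterior precision = tau0 + n*tau = 6 + 15*1 = 21
Posterior mean = (tau0*mu0 + n*tau*xbar) / posterior_precision
= (6*10 + 15*1*7) / 21
= 165 / 21 = 7.8571

7.8571


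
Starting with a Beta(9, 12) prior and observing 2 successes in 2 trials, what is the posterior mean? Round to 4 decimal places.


Posterior parameters: alpha = 9 + 2 = 11
beta = 12 + 0 = 12
Posterior mean = alpha / (alpha + beta) = 11 / 23
= 0.4783

0.4783


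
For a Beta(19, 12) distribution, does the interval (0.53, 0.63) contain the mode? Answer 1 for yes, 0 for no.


Mode of Beta(a,b) = (a-1)/(a+b-2)
= (19-1)/(19+12-2) = 0.6207
Check: 0.53 <= 0.6207 <= 0.63?
Result: 1

1


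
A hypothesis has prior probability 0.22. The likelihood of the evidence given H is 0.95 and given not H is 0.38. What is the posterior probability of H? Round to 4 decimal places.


Using Bayes' theorem:
P(E) = 0.22 * 0.95 + 0.78 * 0.38
P(E) = 0.5054
P(H|E) = (0.22 * 0.95) / 0.5054 = 0.4135

0.4135


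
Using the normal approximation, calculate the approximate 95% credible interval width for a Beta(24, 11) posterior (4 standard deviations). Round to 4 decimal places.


Var(Beta) = 24*11/(35^2 * 36) = 0.006
SD = 0.0774
Width ~ 4*SD = 0.3095

0.3095


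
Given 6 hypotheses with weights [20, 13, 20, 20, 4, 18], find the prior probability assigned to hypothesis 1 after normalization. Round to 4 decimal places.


To normalize, divide each weight by the sum of all weights.
Sum = 95
Prior(H1) = 20/95 = 0.2105

0.2105


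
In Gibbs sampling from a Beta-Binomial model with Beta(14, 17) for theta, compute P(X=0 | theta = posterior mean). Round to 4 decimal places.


Posterior mean = alpha/(alpha+beta) = 14/31 = 0.4516
P(X=0|theta=mean) = 1 - theta = 0.5484

0.5484


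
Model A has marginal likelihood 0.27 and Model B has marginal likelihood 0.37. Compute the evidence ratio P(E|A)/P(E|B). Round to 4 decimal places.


Evidence ratio = P(E|A) / P(E|B)
= 0.27 / 0.37
= 0.7297

0.7297


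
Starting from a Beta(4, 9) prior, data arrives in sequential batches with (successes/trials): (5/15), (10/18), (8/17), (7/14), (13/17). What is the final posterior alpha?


In sequential Bayesian updating, we sum all successes.
Total successes = 43
Final alpha = 4 + 43 = 47

47


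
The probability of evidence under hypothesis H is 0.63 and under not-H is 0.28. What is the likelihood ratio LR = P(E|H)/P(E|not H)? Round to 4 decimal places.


LR = 0.63 / 0.28
= 2.25

2.25


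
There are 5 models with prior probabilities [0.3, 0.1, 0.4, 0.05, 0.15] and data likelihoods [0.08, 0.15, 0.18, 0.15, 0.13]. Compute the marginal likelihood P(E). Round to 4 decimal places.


P(E) = sum over models of P(M_i) * P(E|M_i)
= 0.3*0.08 + 0.1*0.15 + 0.4*0.18 + 0.05*0.15 + 0.15*0.13
= 0.138

0.138


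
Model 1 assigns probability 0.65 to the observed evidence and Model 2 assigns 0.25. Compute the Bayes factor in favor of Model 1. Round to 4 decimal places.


BF = P(data|M1) / P(data|M2)
= 0.65 / 0.25 = 2.6

2.6


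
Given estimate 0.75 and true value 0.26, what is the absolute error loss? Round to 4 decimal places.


Absolute error = |estimate - true|
= |0.49| = 0.49

0.49


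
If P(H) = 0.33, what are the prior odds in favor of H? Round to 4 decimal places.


Prior odds = P(H) / (1 - P(H))
= 0.33 / 0.67
= 0.4925

0.4925


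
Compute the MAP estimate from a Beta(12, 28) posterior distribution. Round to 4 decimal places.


MAP = mode of Beta distribution
= (alpha - 1)/(alpha + beta - 2)
= (12-1)/(12+28-2)
= 11/38 = 0.2895

0.2895


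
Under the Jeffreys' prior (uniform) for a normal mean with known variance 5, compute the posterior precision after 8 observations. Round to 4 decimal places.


Prior precision = 0 (flat prior).
Post. prec. = 0 + n/var = 8/5 = 1.6

1.6


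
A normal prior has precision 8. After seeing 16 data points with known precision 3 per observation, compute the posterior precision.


In the conjugate normal model, precisions add:
tau_posterior = tau_prior + n * tau_data
= 8 + 16*3 = 56

56


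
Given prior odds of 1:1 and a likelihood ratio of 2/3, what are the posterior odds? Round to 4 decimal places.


Posterior odds = prior odds * LR
Prior odds = 1/1 = 1.0
LR = 2/3 = 0.6667
Posterior odds = 1.0 * 0.6667 = 0.6667

0.6667


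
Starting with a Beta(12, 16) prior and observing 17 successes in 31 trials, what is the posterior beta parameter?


Posterior beta = prior beta + failures
Failures = 31 - 17 = 14
beta_post = 16 + 14 = 30

30


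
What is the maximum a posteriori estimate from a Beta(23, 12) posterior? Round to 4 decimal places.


The MAP estimate equals the mode of the distribution.
Mode of Beta(a,b) = (a-1)/(a+b-2)
= 22/33
= 0.6667

0.6667


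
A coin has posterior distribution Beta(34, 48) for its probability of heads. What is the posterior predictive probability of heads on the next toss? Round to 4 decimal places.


Posterior predictive = E[theta] = alpha/(alpha+beta)
= 34/82
= 0.4146

0.4146


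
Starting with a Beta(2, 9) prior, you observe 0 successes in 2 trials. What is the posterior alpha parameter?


For a Beta-Binomial conjugate model:
Posterior alpha = prior alpha + number of successes
= 2 + 0 = 2

2


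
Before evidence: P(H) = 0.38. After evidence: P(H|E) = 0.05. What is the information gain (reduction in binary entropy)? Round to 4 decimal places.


Prior entropy = 0.958
Posterior entropy = 0.2864
Information gain = 0.958 - 0.2864 = 0.6716

0.6716


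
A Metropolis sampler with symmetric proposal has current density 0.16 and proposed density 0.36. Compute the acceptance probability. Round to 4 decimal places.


For symmetric proposals, acceptance = min(1, pi(x*)/pi(x))
= min(1, 0.36/0.16)
= min(1, 2.25) = 1.0

1.0


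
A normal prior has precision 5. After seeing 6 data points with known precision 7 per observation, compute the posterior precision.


In the conjugate normal model, precisions add:
tau_posterior = tau_prior + n * tau_data
= 5 + 6*7 = 47

47


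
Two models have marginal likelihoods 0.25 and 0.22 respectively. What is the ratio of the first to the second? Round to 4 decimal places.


Evidence ratio = 0.25 / 0.22
= 1.1364

1.1364


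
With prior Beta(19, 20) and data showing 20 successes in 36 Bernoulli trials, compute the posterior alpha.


Conjugate update: alpha_posterior = alpha_prior + k
= 19 + 20 = 39

39


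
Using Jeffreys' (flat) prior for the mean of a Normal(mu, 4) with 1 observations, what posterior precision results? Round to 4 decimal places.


Flat prior means prior precision is 0.
Posterior precision = n / sigma^2 = 1/4 = 0.25

0.25


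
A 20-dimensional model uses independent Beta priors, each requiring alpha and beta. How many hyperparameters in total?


Per parameter: 2 (alpha and beta).
Total = 20 * 2 = 40

40


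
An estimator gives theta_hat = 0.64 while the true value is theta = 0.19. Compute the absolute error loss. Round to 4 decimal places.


The absolute error loss is |theta_hat - theta|
= |0.64 - 0.19|
= 0.45

0.45


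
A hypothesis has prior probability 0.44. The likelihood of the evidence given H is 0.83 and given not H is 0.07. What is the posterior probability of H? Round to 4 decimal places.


Using Bayes' theorem:
P(E) = 0.44 * 0.83 + 0.56 * 0.07
P(E) = 0.4044
P(H|E) = (0.44 * 0.83) / 0.4044 = 0.9031

0.9031


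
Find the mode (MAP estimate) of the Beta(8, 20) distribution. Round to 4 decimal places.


For Beta(a,b) with a,b > 1:
Mode = (a-1)/(a+b-2) = (8-1)/(28-2)
= 7/26 = 0.2692

0.2692


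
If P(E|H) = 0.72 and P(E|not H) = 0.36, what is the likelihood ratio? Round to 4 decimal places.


Likelihood ratio = P(E|H) / P(E|not H)
= 0.72 / 0.36
= 2.0

2.0


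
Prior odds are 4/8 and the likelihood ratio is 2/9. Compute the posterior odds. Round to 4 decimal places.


Posterior odds = prior odds * likelihood ratio
= (4/8) * (2/9)
= 8 / 72
= 0.1111

0.1111


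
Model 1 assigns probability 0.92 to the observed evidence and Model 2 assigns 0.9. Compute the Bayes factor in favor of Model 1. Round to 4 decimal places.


BF = P(data|M1) / P(data|M2)
= 0.92 / 0.9 = 1.0222

1.0222


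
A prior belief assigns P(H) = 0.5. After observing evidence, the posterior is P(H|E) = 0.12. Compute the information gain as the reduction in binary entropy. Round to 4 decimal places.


H(prior) = -0.5*log2(0.5) - 0.5*log2(0.5)
= 1.0
H(post) = -0.12*log2(0.12) - 0.88*log2(0.88)
= 0.5294
IG = 1.0 - 0.5294 = 0.4706

0.4706


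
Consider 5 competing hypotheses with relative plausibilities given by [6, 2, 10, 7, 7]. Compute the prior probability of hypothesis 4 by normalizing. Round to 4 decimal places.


Sum of weights = 6 + 2 + 10 + 7 + 7 = 32
Normalized prior for H4 = 7 / 32
= 0.2188

0.2188


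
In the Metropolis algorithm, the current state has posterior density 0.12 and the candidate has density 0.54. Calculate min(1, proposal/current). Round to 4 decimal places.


Ratio = 0.54/0.12 = 4.5
Acceptance probability = min(1, 4.5)
= 1.0

1.0


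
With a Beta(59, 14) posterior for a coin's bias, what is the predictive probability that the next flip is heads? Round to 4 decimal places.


The predictive probability equals the posterior mean.
P(next = heads) = alpha / (alpha + beta)
= 59 / 73 = 0.8082

0.8082


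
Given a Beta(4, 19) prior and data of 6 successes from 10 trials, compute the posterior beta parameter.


Number of failures = 10 - 6 = 4
Posterior beta = 19 + 4 = 23

23


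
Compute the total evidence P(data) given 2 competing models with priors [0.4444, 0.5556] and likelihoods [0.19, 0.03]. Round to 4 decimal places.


Marginal likelihood = sum P(model_i) * P(data|model_i)
Model 1: 0.4444 * 0.19 = 0.0844
Model 2: 0.5556 * 0.03 = 0.0167
Total = 0.1011

0.1011


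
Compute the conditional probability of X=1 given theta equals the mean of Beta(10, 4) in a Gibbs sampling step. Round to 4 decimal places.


Mean of Beta(10, 4) = 0.7143
P(X=1 | theta=0.7143) = 0.7143

0.7143


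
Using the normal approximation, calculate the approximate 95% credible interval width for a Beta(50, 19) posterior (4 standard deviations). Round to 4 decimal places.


Var(Beta) = 50*19/(69^2 * 70) = 0.0029
SD = 0.0534
Width ~ 4*SD = 0.2136

0.2136


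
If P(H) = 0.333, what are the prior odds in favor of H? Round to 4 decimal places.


Prior odds = P(H) / (1 - P(H))
= 0.333 / 0.667
= 0.4993

0.4993


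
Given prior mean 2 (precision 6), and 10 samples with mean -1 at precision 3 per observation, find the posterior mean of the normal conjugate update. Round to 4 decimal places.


The posterior mean is a precision-weighted average of prior and data.
Post. prec. = 6 + 30 = 36
Post. mean = (12 + -30)/36 = -18/36 = -0.5

-0.5


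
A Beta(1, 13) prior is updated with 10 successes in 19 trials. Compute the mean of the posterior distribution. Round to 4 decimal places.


After update: Beta(11, 22)
Mean = 11 / (11 + 22) = 11 / 33
= 0.3333

0.3333


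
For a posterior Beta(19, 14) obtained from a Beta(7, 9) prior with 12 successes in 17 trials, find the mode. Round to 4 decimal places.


Mode = (alpha - 1) / (alpha + beta - 2)
= 18 / 31
= 0.5806

0.5806


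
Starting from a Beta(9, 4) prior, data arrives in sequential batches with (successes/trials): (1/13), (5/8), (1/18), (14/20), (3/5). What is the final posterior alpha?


In sequential Bayesian updating, we sum all successes.
Total successes = 24
Final alpha = 9 + 24 = 33

33


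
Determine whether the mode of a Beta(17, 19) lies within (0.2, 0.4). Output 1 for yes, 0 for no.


First find the mode: (a-1)/(a+b-2) = 0.4706
Is 0.4706 in (0.2, 0.4)? 0

0


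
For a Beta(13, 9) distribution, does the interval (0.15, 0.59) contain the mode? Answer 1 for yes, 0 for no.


Mode of Beta(a,b) = (a-1)/(a+b-2)
= (13-1)/(13+9-2) = 0.6
Check: 0.15 <= 0.6 <= 0.59?
Result: 0

0


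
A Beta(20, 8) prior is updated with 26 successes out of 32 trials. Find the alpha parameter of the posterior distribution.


In the Beta-Binomial conjugate update:
alpha_post = alpha_prior + successes
= 20 + 26
= 46

46


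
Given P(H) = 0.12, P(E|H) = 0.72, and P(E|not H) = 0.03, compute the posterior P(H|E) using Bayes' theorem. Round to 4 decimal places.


By Bayes' theorem: P(H|E) = P(E|H)*P(H) / P(E)
P(E) = P(E|H)*P(H) + P(E|not H)*P(not H)
P(E) = 0.72*0.12 + 0.03*0.88 = 0.1128
P(H|E) = 0.72*0.12 / 0.1128 = 0.766

0.766


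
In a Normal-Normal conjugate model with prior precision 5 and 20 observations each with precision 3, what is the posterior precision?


Posterior precision = prior precision + n * observation precision
= 5 + 20 * 3
= 5 + 60 = 65

65


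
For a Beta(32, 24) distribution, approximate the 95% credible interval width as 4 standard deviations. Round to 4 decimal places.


Variance of Beta(a,b) = ab / ((a+b)^2 * (a+b+1))
= 32*24 / ((56)^2 * 57)
= 0.0043
SD = sqrt(0.0043) = 0.0655
Width = 4 * SD = 0.2622

0.2622


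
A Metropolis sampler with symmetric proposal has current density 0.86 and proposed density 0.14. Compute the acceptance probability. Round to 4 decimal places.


For symmetric proposals, acceptance = min(1, pi(x*)/pi(x))
= min(1, 0.14/0.86)
= min(1, 0.1628) = 0.1628

0.1628


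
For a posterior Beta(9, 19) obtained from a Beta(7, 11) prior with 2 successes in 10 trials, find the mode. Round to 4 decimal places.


Mode = (alpha - 1) / (alpha + beta - 2)
= 8 / 26
= 0.3077

0.3077


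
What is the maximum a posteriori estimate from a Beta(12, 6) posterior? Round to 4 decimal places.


The MAP estimate equals the mode of the distribution.
Mode of Beta(a,b) = (a-1)/(a+b-2)
= 11/16
= 0.6875

0.6875


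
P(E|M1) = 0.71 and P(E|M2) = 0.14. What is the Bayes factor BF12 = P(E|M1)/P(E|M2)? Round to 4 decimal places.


Bayes factor BF12 = P(E|M1) / P(E|M2)
= 0.71 / 0.14
= 5.0714

5.0714


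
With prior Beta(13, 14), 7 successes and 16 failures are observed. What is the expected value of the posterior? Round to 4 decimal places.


Posterior = Beta(20, 30)
E[theta] = alpha/(alpha+beta)
= 20/50 = 0.4

0.4


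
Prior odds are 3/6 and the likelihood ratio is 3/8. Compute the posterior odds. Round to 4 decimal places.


Posterior odds = prior odds * likelihood ratio
= (3/6) * (3/8)
= 9 / 48
= 0.1875

0.1875


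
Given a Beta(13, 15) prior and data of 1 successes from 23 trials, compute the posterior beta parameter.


Number of failures = 23 - 1 = 22
Posterior beta = 15 + 22 = 37

37


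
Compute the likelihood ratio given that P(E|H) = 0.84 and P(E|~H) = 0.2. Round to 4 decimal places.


LR = P(E|H) / P(E|~H)
= 0.84 / 0.2 = 4.2

4.2


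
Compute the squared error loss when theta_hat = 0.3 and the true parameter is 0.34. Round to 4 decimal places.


L = (theta_hat - theta_true)^2
= (0.3 - 0.34)^2
= -0.04^2 = 0.0016

0.0016


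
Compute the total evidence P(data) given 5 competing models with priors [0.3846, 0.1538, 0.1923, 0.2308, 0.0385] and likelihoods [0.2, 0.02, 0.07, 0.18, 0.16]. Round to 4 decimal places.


Marginal likelihood = sum P(model_i) * P(data|model_i)
Model 1: 0.3846 * 0.2 = 0.0769
Model 2: 0.1538 * 0.02 = 0.0031
Model 3: 0.1923 * 0.07 = 0.0135
Model 4: 0.2308 * 0.18 = 0.0415
Model 5: 0.0385 * 0.16 = 0.0062
Total = 0.1412

0.1412


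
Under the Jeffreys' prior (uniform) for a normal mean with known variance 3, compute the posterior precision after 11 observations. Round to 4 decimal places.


Prior precision = 0 (flat prior).
Post. prec. = 0 + n/var = 11/3 = 3.6667

3.6667


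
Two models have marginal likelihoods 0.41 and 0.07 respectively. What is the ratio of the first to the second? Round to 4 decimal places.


Evidence ratio = 0.41 / 0.07
= 5.8571

5.8571


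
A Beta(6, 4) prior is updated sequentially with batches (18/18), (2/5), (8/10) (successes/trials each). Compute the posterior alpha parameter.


Sequential conjugate updating is equivalent to a single batch update.
Total successes across all batches = 28
alpha_posterior = alpha_prior + total_successes = 6 + 28
= 34

34


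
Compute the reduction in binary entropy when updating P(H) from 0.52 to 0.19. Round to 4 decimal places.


H_before = -p*log2(p) - (1-p)*log2(1-p) for p=0.52: 0.9988
H_after for p=0.19: 0.7015
Reduction = 0.9988 - 0.7015 = 0.2974

0.2974


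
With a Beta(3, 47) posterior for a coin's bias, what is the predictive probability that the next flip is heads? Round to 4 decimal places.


The predictive probability equals the posterior mean.
P(next = heads) = alpha / (alpha + beta)
= 3 / 50 = 0.06

0.06


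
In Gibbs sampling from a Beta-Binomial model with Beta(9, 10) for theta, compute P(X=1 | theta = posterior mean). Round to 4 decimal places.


Posterior mean = alpha/(alpha+beta) = 9/19 = 0.4737
P(X=1|theta=mean) = theta = 0.4737

0.4737


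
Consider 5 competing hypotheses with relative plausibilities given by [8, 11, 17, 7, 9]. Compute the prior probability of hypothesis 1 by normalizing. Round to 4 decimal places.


Sum of weights = 8 + 11 + 17 + 7 + 9 = 52
Normalized prior for H1 = 8 / 52
= 0.1538

0.1538


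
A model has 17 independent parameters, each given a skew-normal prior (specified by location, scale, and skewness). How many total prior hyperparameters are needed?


Each skew-normal prior needs 3 hyperparameters (location, scale, and skewness).
Total = 3 * 17 = 51

51


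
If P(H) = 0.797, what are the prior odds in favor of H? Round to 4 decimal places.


Prior odds = P(H) / (1 - P(H))
= 0.797 / 0.203
= 3.9261

3.9261


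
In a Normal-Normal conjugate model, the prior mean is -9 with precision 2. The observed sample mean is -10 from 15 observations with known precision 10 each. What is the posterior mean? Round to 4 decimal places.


Posterior precision = tau0 + n*tau = 2 + 15*10 = 152
Posterior mean = (tau0*mu0 + n*tau*xbar) / posterior_precision
= (2*-9 + 15*10*-10) / 152
= -1518 / 152 = -9.9868

-9.9868


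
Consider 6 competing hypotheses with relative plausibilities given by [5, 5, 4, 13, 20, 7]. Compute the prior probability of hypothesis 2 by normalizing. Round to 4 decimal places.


Sum of weights = 5 + 5 + 4 + 13 + 20 + 7 = 54
Normalized prior for H2 = 5 / 54
= 0.0926

0.0926


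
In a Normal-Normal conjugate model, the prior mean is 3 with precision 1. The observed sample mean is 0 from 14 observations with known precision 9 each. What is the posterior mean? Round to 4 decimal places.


Posterior precision = tau0 + n*tau = 1 + 14*9 = 127
Posterior mean = (tau0*mu0 + n*tau*xbar) / posterior_precision
= (1*3 + 14*9*0) / 127
= 3 / 127 = 0.0236

0.0236


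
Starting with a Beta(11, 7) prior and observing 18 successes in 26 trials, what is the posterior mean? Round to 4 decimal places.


Posterior parameters: alpha = 11 + 18 = 29
beta = 7 + 8 = 15
Posterior mean = alpha / (alpha + beta) = 29 / 44
= 0.6591

0.6591


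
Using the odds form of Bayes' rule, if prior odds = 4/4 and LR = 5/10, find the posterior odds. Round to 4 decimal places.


Bayes' rule in odds form: posterior odds = prior odds * LR
= (4 * 5) / (4 * 10)
= 20/40 = 0.5

0.5


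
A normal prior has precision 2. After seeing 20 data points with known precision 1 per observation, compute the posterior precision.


In the conjugate normal model, precisions add:
tau_posterior = tau_prior + n * tau_data
= 2 + 20*1 = 22

22


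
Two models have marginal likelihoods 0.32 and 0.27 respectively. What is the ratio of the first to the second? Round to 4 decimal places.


Evidence ratio = 0.32 / 0.27
= 1.1852

1.1852


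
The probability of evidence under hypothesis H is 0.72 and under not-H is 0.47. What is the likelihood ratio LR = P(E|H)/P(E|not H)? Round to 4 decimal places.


LR = 0.72 / 0.47
= 1.5319

1.5319


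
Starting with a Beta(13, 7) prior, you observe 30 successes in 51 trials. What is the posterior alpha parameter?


For a Beta-Binomial conjugate model:
Posterior alpha = prior alpha + number of successes
= 13 + 30 = 43

43


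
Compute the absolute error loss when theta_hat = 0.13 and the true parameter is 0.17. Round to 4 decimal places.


L = |theta_hat - theta_true|
= |0.13 - 0.17| = 0.04

0.04


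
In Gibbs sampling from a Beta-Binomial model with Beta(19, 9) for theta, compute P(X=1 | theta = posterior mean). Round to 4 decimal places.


Posterior mean = alpha/(alpha+beta) = 19/28 = 0.6786
P(X=1|theta=mean) = theta = 0.6786

0.6786


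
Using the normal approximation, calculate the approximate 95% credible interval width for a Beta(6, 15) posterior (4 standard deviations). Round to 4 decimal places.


Var(Beta) = 6*15/(21^2 * 22) = 0.0093
SD = 0.0963
Width ~ 4*SD = 0.3853

0.3853


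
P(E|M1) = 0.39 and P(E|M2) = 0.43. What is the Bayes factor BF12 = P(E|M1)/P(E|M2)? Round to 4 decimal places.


Bayes factor BF12 = P(E|M1) / P(E|M2)
= 0.39 / 0.43
= 0.907

0.907


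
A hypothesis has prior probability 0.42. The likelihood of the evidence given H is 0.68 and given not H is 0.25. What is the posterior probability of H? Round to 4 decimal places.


Using Bayes' theorem:
P(E) = 0.42 * 0.68 + 0.58 * 0.25
P(E) = 0.4306
P(H|E) = (0.42 * 0.68) / 0.4306 = 0.6633

0.6633


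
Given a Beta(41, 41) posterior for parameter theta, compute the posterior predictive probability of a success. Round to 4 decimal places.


For a Beta-Bernoulli model, the predictive probability is the mean:
P(success) = 41/(41+41) = 41/82 = 0.5

0.5


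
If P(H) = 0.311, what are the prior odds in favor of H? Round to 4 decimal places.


Prior odds = P(H) / (1 - P(H))
= 0.311 / 0.689
= 0.4514

0.4514


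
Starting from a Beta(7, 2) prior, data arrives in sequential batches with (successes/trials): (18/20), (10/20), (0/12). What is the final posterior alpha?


In sequential Bayesian updating, we sum all successes.
Total successes = 28
Final alpha = 7 + 28 = 35

35


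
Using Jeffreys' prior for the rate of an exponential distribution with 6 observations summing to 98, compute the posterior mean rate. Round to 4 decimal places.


Jeffreys' prior leads to posterior Gamma(6, 98).
Mean = 6/98 = 0.0612

0.0612


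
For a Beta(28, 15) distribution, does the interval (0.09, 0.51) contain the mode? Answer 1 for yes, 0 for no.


Mode of Beta(a,b) = (a-1)/(a+b-2)
= (28-1)/(28+15-2) = 0.6585
Check: 0.09 <= 0.6585 <= 0.51?
Result: 0

0


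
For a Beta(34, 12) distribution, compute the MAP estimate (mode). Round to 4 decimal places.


MAP = mode = (a-1)/(a+b-2)
= (34-1)/(34+12-2)
= 33/44 = 0.75

0.75


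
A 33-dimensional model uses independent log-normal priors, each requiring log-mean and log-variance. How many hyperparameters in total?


Per parameter: 2 (log-mean and log-variance).
Total = 33 * 2 = 66

66


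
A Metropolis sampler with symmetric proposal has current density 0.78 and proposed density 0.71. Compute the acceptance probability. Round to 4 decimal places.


For symmetric proposals, acceptance = min(1, pi(x*)/pi(x))
= min(1, 0.71/0.78)
= min(1, 0.9103) = 0.9103

0.9103


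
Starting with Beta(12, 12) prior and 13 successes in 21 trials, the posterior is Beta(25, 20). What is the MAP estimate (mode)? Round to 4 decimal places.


The mode of Beta(a, b) when a > 1 and b > 1 is (a-1)/(a+b-2)
= (25 - 1) / (25 + 20 - 2)
= 24 / 43
= 0.5581

0.5581


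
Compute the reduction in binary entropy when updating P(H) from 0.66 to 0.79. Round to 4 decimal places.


H_before = -p*log2(p) - (1-p)*log2(1-p) for p=0.66: 0.9248
H_after for p=0.79: 0.7415
Reduction = 0.9248 - 0.7415 = 0.1833

0.1833


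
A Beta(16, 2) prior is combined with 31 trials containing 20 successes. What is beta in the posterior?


In conjugate updating:
beta_posterior = beta_prior + (n - k)
= 2 + (31 - 20)
= 2 + 11 = 13

13


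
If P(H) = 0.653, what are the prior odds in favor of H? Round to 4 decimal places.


Prior odds = P(H) / (1 - P(H))
= 0.653 / 0.347
= 1.8818

1.8818


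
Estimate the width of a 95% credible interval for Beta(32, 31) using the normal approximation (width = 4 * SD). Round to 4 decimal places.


For Beta(a,b): Var = ab/((a+b)^2(a+b+1))
Var = 0.0039, SD = 0.0625
Approximate 95% CI width = 4 * 0.0625 = 0.25

0.25


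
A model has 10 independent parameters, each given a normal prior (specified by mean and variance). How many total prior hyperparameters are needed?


Each normal prior needs 2 hyperparameters (mean and variance).
Total = 2 * 10 = 20

20


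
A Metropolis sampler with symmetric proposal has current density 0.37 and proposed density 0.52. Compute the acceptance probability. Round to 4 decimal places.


For symmetric proposals, acceptance = min(1, pi(x*)/pi(x))
= min(1, 0.52/0.37)
= min(1, 1.4054) = 1.0

1.0


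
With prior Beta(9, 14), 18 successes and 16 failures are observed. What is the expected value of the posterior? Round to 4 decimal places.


Posterior = Beta(27, 30)
E[theta] = alpha/(alpha+beta)
= 27/57 = 0.4737

0.4737


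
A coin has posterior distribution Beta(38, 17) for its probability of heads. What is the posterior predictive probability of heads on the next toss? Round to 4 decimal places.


Posterior predictive = E[theta] = alpha/(alpha+beta)
= 38/55
= 0.6909

0.6909


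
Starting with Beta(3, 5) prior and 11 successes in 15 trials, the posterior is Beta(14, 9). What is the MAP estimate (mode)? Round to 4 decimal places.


The mode of Beta(a, b) when a > 1 and b > 1 is (a-1)/(a+b-2)
= (14 - 1) / (14 + 9 - 2)
= 13 / 21
= 0.619

0.619


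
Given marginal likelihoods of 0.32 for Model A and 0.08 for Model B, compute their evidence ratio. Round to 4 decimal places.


Ratio = ML(A) / ML(B) = 0.32/0.08
= 4.0

4.0


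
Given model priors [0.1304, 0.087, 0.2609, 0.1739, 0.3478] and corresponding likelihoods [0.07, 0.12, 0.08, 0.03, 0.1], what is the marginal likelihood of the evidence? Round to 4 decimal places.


P(E) = sum_i P(M_i) P(E|M_i)
= 0.0091 + 0.0104 + 0.0209 + 0.0052 + 0.0348
= 0.0804

0.0804


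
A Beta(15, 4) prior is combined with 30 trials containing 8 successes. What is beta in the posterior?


In conjugate updating:
beta_posterior = beta_prior + (n - k)
= 4 + (30 - 8)
= 4 + 22 = 26

26


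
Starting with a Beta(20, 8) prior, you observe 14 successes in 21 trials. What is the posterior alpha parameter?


For a Beta-Binomial conjugate model:
Posterior alpha = prior alpha + number of successes
= 20 + 14 = 34

34


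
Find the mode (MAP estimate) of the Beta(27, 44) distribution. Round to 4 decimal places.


For Beta(a,b) with a,b > 1:
Mode = (a-1)/(a+b-2) = (27-1)/(71-2)
= 26/69 = 0.3768

0.3768


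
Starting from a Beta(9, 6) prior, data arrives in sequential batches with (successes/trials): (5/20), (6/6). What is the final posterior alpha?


In sequential Bayesian updating, we sum all successes.
Total successes = 11
Final alpha = 9 + 11 = 20

20


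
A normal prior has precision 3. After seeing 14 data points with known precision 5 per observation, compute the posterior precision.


In the conjugate normal model, precisions add:
tau_posterior = tau_prior + n * tau_data
= 3 + 14*5 = 73

73


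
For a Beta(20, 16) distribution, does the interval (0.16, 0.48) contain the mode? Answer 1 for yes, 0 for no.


Mode of Beta(a,b) = (a-1)/(a+b-2)
= (20-1)/(20+16-2) = 0.5588
Check: 0.16 <= 0.5588 <= 0.48?
Result: 0

0


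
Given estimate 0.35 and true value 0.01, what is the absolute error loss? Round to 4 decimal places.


Absolute error = |estimate - true|
= |0.34| = 0.34

0.34


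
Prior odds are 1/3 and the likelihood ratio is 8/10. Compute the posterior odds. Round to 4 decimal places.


Posterior odds = prior odds * likelihood ratio
= (1/3) * (8/10)
= 8 / 30
= 0.2667

0.2667


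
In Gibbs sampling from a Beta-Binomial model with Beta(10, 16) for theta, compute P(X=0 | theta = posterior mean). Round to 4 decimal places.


Posterior mean = alpha/(alpha+beta) = 10/26 = 0.3846
P(X=0|theta=mean) = 1 - theta = 0.6154

0.6154


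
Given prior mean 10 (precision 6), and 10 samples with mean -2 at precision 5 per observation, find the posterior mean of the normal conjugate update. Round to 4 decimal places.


The posterior mean is a precision-weighted average of prior and data.
Post. prec. = 6 + 50 = 56
Post. mean = (60 + -100)/56 = -40/56 = -0.7143

-0.7143


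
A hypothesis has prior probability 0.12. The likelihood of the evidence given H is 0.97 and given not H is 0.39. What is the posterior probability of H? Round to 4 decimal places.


Using Bayes' theorem:
P(E) = 0.12 * 0.97 + 0.88 * 0.39
P(E) = 0.4596
P(H|E) = (0.12 * 0.97) / 0.4596 = 0.2533

0.2533


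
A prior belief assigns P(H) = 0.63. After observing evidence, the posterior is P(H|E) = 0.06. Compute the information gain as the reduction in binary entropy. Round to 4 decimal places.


H(prior) = -0.63*log2(0.63) - 0.37*log2(0.37)
= 0.9507
H(post) = -0.06*log2(0.06) - 0.94*log2(0.94)
= 0.3274
IG = 0.9507 - 0.3274 = 0.6232

0.6232


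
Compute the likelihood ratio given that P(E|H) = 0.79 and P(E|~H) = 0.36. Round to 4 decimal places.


LR = P(E|H) / P(E|~H)
= 0.79 / 0.36 = 2.1944

2.1944


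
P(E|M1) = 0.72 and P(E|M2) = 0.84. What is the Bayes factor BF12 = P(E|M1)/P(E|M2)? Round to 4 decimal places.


Bayes factor BF12 = P(E|M1) / P(E|M2)
= 0.72 / 0.84
= 0.8571

0.8571


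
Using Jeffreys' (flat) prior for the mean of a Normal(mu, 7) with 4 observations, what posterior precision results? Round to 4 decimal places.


Flat prior means prior precision is 0.
Posterior precision = n / sigma^2 = 4/7 = 0.5714

0.5714


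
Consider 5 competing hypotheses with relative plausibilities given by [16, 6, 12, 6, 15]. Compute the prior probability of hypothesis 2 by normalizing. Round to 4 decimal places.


Sum of weights = 16 + 6 + 12 + 6 + 15 = 55
Normalized prior for H2 = 6 / 55
= 0.1091

0.1091


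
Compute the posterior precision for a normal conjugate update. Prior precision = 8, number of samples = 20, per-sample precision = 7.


tau_post = tau_0 + n * tau
= 8 + 20 * 7 = 148

148


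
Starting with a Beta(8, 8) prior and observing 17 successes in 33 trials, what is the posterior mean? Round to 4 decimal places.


Posterior parameters: alpha = 8 + 17 = 25
beta = 8 + 16 = 24
Posterior mean = alpha / (alpha + beta) = 25 / 49
= 0.5102

0.5102


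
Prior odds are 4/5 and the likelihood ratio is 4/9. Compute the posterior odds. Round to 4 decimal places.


Posterior odds = prior odds * likelihood ratio
= (4/5) * (4/9)
= 16 / 45
= 0.3556

0.3556


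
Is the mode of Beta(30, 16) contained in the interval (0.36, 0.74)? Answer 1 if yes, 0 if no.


Mode = (a-1)/(a+b-2) = 29/44 = 0.6591
Interval: (0.36, 0.74)
Contains mode? 1

1


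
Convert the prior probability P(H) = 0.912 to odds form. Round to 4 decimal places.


P(not H) = 1 - 0.912 = 0.088
Odds = 0.912 / 0.088 = 10.3636

10.3636


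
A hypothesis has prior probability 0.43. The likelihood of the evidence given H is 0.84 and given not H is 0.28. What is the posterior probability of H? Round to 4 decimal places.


Using Bayes' theorem:
P(E) = 0.43 * 0.84 + 0.57 * 0.28
P(E) = 0.5208
P(H|E) = (0.43 * 0.84) / 0.5208 = 0.6935

0.6935


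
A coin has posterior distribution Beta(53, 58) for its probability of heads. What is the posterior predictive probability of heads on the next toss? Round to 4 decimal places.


Posterior predictive = E[theta] = alpha/(alpha+beta)
= 53/111
= 0.4775

0.4775


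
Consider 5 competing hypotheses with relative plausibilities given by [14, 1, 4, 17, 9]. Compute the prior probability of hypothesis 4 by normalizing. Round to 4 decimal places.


Sum of weights = 14 + 1 + 4 + 17 + 9 = 45
Normalized prior for H4 = 17 / 45
= 0.3778

0.3778


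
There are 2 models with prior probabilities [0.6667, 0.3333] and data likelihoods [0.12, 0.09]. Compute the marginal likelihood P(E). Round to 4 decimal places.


P(E) = sum over models of P(M_i) * P(E|M_i)
= 0.6667*0.12 + 0.3333*0.09
= 0.11

0.11


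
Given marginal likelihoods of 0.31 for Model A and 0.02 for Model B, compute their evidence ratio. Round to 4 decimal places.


Ratio = ML(A) / ML(B) = 0.31/0.02
= 15.5

15.5


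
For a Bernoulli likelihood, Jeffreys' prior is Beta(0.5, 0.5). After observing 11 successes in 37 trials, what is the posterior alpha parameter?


Jeffreys' prior for Bernoulli is Beta(0.5, 0.5).
Posterior is Beta(0.5 + k, 0.5 + n - k).
Posterior alpha = 0.5 + k = 0.5 + 11 = 11.5

11.5


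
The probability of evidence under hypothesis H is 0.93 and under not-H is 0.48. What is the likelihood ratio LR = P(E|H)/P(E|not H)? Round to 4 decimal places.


LR = 0.93 / 0.48
= 1.9375

1.9375


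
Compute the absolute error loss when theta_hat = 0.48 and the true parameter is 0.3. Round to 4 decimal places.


L = |theta_hat - theta_true|
= |0.48 - 0.3| = 0.18

0.18


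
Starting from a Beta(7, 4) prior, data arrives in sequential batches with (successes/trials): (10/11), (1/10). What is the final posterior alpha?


In sequential Bayesian updating, we sum all successes.
Total successes = 11
Final alpha = 7 + 11 = 18

18


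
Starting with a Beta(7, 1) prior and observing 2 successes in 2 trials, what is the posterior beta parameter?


Posterior beta = prior beta + failures
Failures = 2 - 2 = 0
beta_post = 1 + 0 = 1

1


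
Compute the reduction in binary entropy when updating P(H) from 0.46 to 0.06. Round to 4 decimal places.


H_before = -p*log2(p) - (1-p)*log2(1-p) for p=0.46: 0.9954
H_after for p=0.06: 0.3274
Reduction = 0.9954 - 0.3274 = 0.6679

0.6679


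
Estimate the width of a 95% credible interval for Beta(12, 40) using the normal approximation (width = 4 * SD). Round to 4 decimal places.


For Beta(a,b): Var = ab/((a+b)^2(a+b+1))
Var = 0.0033, SD = 0.0579
Approximate 95% CI width = 4 * 0.0579 = 0.2315

0.2315


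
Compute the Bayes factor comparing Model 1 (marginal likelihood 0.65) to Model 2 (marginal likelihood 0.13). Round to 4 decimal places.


BF12 = marginal likelihood of M1 / marginal likelihood of M2
= 0.65/0.13
= 5.0

5.0


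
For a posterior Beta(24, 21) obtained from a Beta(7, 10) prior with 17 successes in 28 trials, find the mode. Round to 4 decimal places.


Mode = (alpha - 1) / (alpha + beta - 2)
= 23 / 43
= 0.5349

0.5349


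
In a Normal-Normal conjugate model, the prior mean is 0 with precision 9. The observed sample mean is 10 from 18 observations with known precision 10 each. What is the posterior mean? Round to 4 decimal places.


Posterior precision = tau0 + n*tau = 9 + 18*10 = 189
Posterior mean = (tau0*mu0 + n*tau*xbar) / posterior_precision
= (9*0 + 18*10*10) / 189
= 1800 / 189 = 9.5238

9.5238


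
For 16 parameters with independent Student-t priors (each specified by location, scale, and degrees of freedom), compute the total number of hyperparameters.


A Student-t prior has 3 hyperparameters per parameter.
Total = 16 * 3 = 48

48


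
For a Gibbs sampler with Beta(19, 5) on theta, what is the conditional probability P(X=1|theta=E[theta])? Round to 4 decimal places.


E[theta] = 19/(19+5) = 0.7917
P(X=1|theta) = theta = 0.7917

0.7917


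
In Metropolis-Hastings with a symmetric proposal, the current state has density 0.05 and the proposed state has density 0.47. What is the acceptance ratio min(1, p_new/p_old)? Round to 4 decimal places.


Ratio = p_new / p_old = 0.47 / 0.05 = 9.4
Acceptance = min(1, 9.4) = 1.0

1.0


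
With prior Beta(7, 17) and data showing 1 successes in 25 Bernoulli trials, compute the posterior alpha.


Conjugate update: alpha_posterior = alpha_prior + k
= 7 + 1 = 8

8


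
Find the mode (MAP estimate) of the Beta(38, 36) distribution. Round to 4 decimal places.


For Beta(a,b) with a,b > 1:
Mode = (a-1)/(a+b-2) = (38-1)/(74-2)
= 37/72 = 0.5139

0.5139


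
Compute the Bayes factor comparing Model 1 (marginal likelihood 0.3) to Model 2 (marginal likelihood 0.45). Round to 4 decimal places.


BF12 = marginal likelihood of M1 / marginal likelihood of M2
= 0.3/0.45
= 0.6667

0.6667


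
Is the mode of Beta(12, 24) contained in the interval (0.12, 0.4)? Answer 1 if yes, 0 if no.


Mode = (a-1)/(a+b-2) = 11/34 = 0.3235
Interval: (0.12, 0.4)
Contains mode? 1

1


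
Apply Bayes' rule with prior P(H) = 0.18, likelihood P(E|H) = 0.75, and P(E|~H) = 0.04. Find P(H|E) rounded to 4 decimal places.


Step 1: Compute marginal P(E) = P(E|H)P(H) + P(E|~H)P(~H)
= 0.75*0.18 + 0.04*0.82 = 0.1678
Step 2: P(H|E) = P(E|H)P(H)/P(E) = 0.135/0.1678
= 0.8045

0.8045


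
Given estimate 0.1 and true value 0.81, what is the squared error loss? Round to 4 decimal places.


Squared error = (estimate - true)^2
Difference = -0.71
Loss = -0.71^2 = 0.5041

0.5041


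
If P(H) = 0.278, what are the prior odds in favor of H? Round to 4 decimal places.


Prior odds = P(H) / (1 - P(H))
= 0.278 / 0.722
= 0.385

0.385


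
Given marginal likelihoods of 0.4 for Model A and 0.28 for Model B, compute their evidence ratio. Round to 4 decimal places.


Ratio = ML(A) / ML(B) = 0.4/0.28
= 1.4286

1.4286


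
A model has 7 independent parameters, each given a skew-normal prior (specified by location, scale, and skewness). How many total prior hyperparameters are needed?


Each skew-normal prior needs 3 hyperparameters (location, scale, and skewness).
Total = 3 * 7 = 21

21


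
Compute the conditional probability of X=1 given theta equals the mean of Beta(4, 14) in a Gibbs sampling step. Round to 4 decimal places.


Mean of Beta(4, 14) = 0.2222
P(X=1 | theta=0.2222) = 0.2222

0.2222


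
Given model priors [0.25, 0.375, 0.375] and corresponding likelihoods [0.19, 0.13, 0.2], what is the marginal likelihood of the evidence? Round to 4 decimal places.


P(E) = sum_i P(M_i) P(E|M_i)
= 0.0475 + 0.0488 + 0.075
= 0.1713

0.1713


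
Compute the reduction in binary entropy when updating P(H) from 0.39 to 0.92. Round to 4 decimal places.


H_before = -p*log2(p) - (1-p)*log2(1-p) for p=0.39: 0.9648
H_after for p=0.92: 0.4022
Reduction = 0.9648 - 0.4022 = 0.5626

0.5626
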